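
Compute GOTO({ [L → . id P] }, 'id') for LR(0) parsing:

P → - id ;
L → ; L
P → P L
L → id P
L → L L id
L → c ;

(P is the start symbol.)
GOTO(I, 'id') = CLOSURE({ [A → αX.β] : [A → α.Xβ] ∈ I, X = 'id' })

Items with dot before 'id', with the dot advanced:
  [L → . id P] → [L → id . P]
Closure of the advanced items:
  [L → id . P] has the dot before P: add [P → . - id ;], [P → . P L]

GOTO = { [L → id . P], [P → . - id ;], [P → . P L] }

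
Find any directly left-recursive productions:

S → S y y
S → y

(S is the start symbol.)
Yes, S is left-recursive

S → S y y: LEFT RECURSIVE (starts with S)
S → y: starts with y

The grammar has direct left recursion on: S.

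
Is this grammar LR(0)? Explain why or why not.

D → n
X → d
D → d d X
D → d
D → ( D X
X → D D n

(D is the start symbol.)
No. Shift-reduce conflict between [D → d .] and [D → d . d X]

Augment with D' → D and build the canonical LR(0) collection (I0 = CLOSURE({[D' → . D]}), then GOTO on every symbol after a dot until no new states appear). It has 13 states:
  I0: { [D → . ( D X], [D → . d d X], [D → . d], [D → . n], [D' → . D] }  — shift
  I1: { [D → ( . D X], [D → . ( D X], [D → . d d X], [D → . d], [D → . n] }  — shift
  I2: { [D' → D .] }  — accept
  I3: { [D → d . d X], [D → d .] }  — shift, reduce
  I4: { [D → n .] }  — reduce
  I5: { [D → . ( D X], [D → . d d X], [D → . d], [D → . n], [D → d d . X], [X → . D D n], [X → . d] }  — shift
  I6: { [D → . ( D X], [D → . d d X], [D → . d], [D → . n], [X → D . D n] }  — shift
  I7: { [D → d d X .] }  — reduce
  I8: { [D → d . d X], [D → d .], [X → d .] }  — shift, 2 reduces
  I9: { [X → D D . n] }  — shift
  I10: { [X → D D n .] }  — reduce
  I11: { [D → ( D . X], [D → . ( D X], [D → . d d X], [D → . d], [D → . n], [X → . D D n], [X → . d] }  — shift
  I12: { [D → ( D X .] }  — reduce

Conflict in state I3:
  Shift-reduce conflict between [D → d .] and [D → d . d X]
So the grammar is NOT LR(0).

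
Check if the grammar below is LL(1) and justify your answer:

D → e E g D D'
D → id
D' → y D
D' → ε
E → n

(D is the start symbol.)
Relevant sets:
  FOLLOW(D') = { $, 'y' }

For D:
  PREDICT(D → e E g D D') = { 'e' }
  PREDICT(D → id) = { 'id' }
For D':
  PREDICT(D' → y D) = { 'y' }
  PREDICT(D' → ε) = { $, 'y' }
E has a single production, so nothing to check there.

Conflict found: Predict set conflict for D': { 'y' }
The grammar is NOT LL(1).

Answer: No. Predict set conflict for D': { 'y' }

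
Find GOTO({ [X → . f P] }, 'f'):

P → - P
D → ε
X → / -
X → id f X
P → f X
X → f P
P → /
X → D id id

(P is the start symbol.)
{ [P → . - P], [P → . /], [P → . f X], [X → f . P] }

GOTO(I, 'f') = CLOSURE({ [A → αX.β] : [A → α.Xβ] ∈ I, X = 'f' })

Items with dot before 'f', with the dot advanced:
  [X → . f P] → [X → f . P]
Closure of the advanced items:
  [X → f . P] has the dot before P: add [P → . - P], [P → . f X], [P → . /]

GOTO = { [P → . - P], [P → . /], [P → . f X], [X → f . P] }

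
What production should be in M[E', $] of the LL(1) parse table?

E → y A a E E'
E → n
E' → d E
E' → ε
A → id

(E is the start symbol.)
To find M[E', $], we find productions for E' where $ is in the predict set (PREDICT(N → α) = (FIRST(α) \ {ε}) ∪ (FOLLOW(N) if α ⇒* ε)).

Relevant sets:
  FOLLOW(E') = { $, 'd' }

E' → d E: PREDICT = { 'd' }
E' → ε: PREDICT = { $, 'd' }
  $ is in predict set, so this production goes in M[E', $]

M[E', $] = E' → ε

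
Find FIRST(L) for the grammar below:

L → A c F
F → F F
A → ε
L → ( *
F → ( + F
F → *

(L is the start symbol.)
To compute FIRST(L), examine every production with L on the left-hand side, reading each right-hand side left to right until a non-nullable symbol is reached.

FIRST sets of the other non-terminals involved (by the same procedure, iterated to a fixed point):
  FIRST(A) = { ε }

From L → A c F:
  - A is a non-terminal: add FIRST(A) \ {ε} = { }
    A is nullable, so continue to the next symbol
  - c is a terminal: add 'c' and stop
From L → ( *:
  - '(' is a terminal: add '(' and stop

Collecting: FIRST(L) = { '(', 'c' }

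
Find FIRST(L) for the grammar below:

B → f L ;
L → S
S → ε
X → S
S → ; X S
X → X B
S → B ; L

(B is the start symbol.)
{ ';', 'f', ε }

To compute FIRST(L), examine every production with L on the left-hand side, reading each right-hand side left to right until a non-nullable symbol is reached.

FIRST sets of the other non-terminals involved (by the same procedure, iterated to a fixed point):
  FIRST(S) = { ';', 'f', ε }

From L → S:
  - S is a non-terminal: add FIRST(S) \ {ε} = { ';', 'f' }
    S is nullable and nothing follows, so the whole right-hand side can vanish: ε ∈ FIRST(L)

Collecting: FIRST(L) = { ';', 'f', ε }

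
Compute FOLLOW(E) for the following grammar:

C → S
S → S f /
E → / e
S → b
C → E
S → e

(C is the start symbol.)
To compute FOLLOW(E), find every occurrence of E on a right-hand side N → α E β: add FIRST(β) \ {ε}, and if β is empty or nullable also add FOLLOW(N). Iterate to a fixed point.

In C → E: E is at the end, add FOLLOW(C)

The FOLLOW sets referred to above (computed the same way, to a fixed point):
  FOLLOW(C) = { $ }

Taking the union: FOLLOW(E) = { $ }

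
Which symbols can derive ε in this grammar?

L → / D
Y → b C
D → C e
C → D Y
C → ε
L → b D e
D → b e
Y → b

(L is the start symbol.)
ε-productions: C → ε
So C is immediately nullable.
No further non-terminal can be added: every production for the remaining non-terminals contains a terminal or a non-nullable non-terminal.
Nullable = { 'C' }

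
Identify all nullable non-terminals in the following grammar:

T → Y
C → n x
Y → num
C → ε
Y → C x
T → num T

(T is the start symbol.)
{ 'C' }

A non-terminal is nullable if it can derive ε (the empty string): either it has an ε-production, or it has a production whose right-hand side consists entirely of nullable non-terminals.

ε-productions: C → ε
So C is immediately nullable.
No further non-terminal can be added: every production for the remaining non-terminals contains a terminal or a non-nullable non-terminal.
Nullable = { 'C' }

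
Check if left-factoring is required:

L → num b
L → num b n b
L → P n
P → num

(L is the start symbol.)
Yes, L has productions with common prefix 'num b'

Left-factoring is needed when two productions for the same non-terminal
share a common prefix on the right-hand side.

Productions for L:
  L → num b
  L → num b n b
  L → P n

Found common prefix 'num b' in productions for L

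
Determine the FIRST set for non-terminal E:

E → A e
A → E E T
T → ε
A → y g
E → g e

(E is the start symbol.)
FIRST sets of the other non-terminals involved (by the same procedure, iterated to a fixed point):
  FIRST(A) = { 'g', 'y' }

From E → A e:
  - A is a non-terminal: add FIRST(A) \ {ε} = { 'g', 'y' }
    A is not nullable, so stop
From E → g e:
  - g is a terminal: add 'g' and stop

Collecting: FIRST(E) = { 'g', 'y' }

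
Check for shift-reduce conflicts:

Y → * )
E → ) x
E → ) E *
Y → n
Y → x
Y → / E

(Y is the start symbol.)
No shift-reduce conflicts

Augment with Y' → Y and build the canonical LR(0) collection (I0 = CLOSURE({[Y' → . Y]}), then GOTO on every symbol after a dot until no new states appear). It has 12 states:
  I0: { [Y → . * )], [Y → . / E], [Y → . n], [Y → . x], [Y' → . Y] }  — shift
  I1: { [Y → * . )] }  — shift
  I2: { [E → . ) E *], [E → . ) x], [Y → / . E] }  — shift
  I3: { [Y' → Y .] }  — accept
  I4: { [Y → n .] }  — reduce
  I5: { [Y → x .] }  — reduce
  I6: { [E → ) . E *], [E → ) . x], [E → . ) E *], [E → . ) x] }  — shift
  I7: { [Y → / E .] }  — reduce
  I8: { [E → ) E . *] }  — shift
  I9: { [E → ) x .] }  — reduce
  I10: { [E → ) E * .] }  — reduce
  I11: { [Y → * ) .] }  — reduce

No state contains both a complete item and a shift item.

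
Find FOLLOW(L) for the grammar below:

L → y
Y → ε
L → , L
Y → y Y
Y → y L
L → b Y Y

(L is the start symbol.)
To compute FOLLOW(L), find every occurrence of L on a right-hand side N → α L β: add FIRST(β) \ {ε}, and if β is empty or nullable also add FOLLOW(N). Iterate to a fixed point.

L is the start symbol, so $ ∈ FOLLOW(L).
In L → , L: L is at the end; this adds FOLLOW(L) to itself — nothing new
In Y → y L: L is at the end, add FOLLOW(Y)

The FOLLOW sets referred to above (computed the same way, to a fixed point):
  FOLLOW(Y) = { $, 'y' }

Taking the union: FOLLOW(L) = { $, 'y' }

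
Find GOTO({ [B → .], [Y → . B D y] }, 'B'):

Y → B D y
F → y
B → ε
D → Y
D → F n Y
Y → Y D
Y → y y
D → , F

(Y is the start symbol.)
{ [B → .], [D → . , F], [D → . F n Y], [D → . Y], [F → . y], [Y → . B D y], [Y → . Y D], [Y → . y y], [Y → B . D y] }

GOTO(I, 'B') = CLOSURE({ [A → αX.β] : [A → α.Xβ] ∈ I, X = 'B' })

Items with dot before 'B', with the dot advanced:
  [Y → . B D y] → [Y → B . D y]
Closure of the advanced items:
  [Y → B . D y] has the dot before D: add [D → . Y], [D → . F n Y], [D → . , F]
  [D → . Y] has the dot before Y: add [Y → . B D y], [Y → . Y D], [Y → . y y]
  [D → . F n Y] has the dot before F: add [F → . y]
  [Y → . B D y] has the dot before B: add [B → .]

GOTO = { [B → .], [D → . , F], [D → . F n Y], [D → . Y], [F → . y], [Y → . B D y], [Y → . Y D], [Y → . y y], [Y → B . D y] }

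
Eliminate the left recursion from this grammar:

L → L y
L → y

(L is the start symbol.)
L → y L'
L' → y L'
L' → ε

L is directly left-recursive. The standard transformation for
  A → A α₁ | ... | A α_m | β₁ | ... | β_n
is
  A  → β₁ A' | ... | β_n A'
  A' → α₁ A' | ... | α_m A' | ε

L → y becomes L → y L'
L → L y becomes L' → y L'
Add L' → ε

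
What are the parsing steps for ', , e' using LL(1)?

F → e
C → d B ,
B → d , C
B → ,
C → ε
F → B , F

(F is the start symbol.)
LL(1) parsing maintains a stack (initially the start symbol over $) and the input. At each step: if the stack top is a terminal, match it against the current input token; if it is a non-terminal N, replace it with the RHS of M[N, lookahead] (the unique production whose predict set contains the lookahead).

Stack is shown with the top on the left.

Stack    Input    Action
------------------------
F $      , , e $  output F → B , F
B , F $  , , e $  output B → ,
, , F $  , , e $  match ','
, F $    , e $    match ','
F $      e $      output F → e
e $      e $      match 'e'
$        $        accept

The string is accepted.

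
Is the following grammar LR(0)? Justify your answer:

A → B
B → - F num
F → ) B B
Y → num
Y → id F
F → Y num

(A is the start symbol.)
Yes, the grammar is LR(0)

A grammar is LR(0) if no state in the canonical LR(0) collection has:
  - both a shift item (dot before a terminal) and a complete item (shift-reduce conflict), or
  - two or more complete items (reduce-reduce conflict; the accept item [A' → A .] counts as a complete item here).

Augment with A' → A and build the canonical LR(0) collection (I0 = CLOSURE({[A' → . A]}), then GOTO on every symbol after a dot until no new states appear). It has 14 states:
  I0: { [A → . B], [A' → . A], [B → . - F num] }  — shift
  I1: { [B → - . F num], [F → . ) B B], [F → . Y num], [Y → . id F], [Y → . num] }  — shift
  I2: { [A' → A .] }  — accept
  I3: { [A → B .] }  — reduce
  I4: { [B → . - F num], [F → ) . B B] }  — shift
  I5: { [B → - F . num] }  — shift
  I6: { [F → Y . num] }  — shift
  I7: { [F → . ) B B], [F → . Y num], [Y → . id F], [Y → . num], [Y → id . F] }  — shift
  I8: { [Y → num .] }  — reduce
  I9: { [Y → id F .] }  — reduce
  I10: { [F → Y num .] }  — reduce
  I11: { [B → - F num .] }  — reduce
  I12: { [B → . - F num], [F → ) B . B] }  — shift
  I13: { [F → ) B B .] }  — reduce

Every state is either a pure shift/goto state or contains exactly one complete item and nothing to shift — no conflicts. The grammar is LR(0).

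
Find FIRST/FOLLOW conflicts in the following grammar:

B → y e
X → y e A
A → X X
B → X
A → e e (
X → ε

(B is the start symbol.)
Nullable non-terminals: A, B, X.
FIRST sets used below: FIRST(X) = { 'y', ε }

A: nullable alternative(s) A → X X; FOLLOW(A) = { $, 'y' }
  A → X X: FIRST \ {ε} = { 'y' } — this is the only nullable alternative, skip
  A → e e (: FIRST \ {ε} = { 'e' } — disjoint from FOLLOW(A)

B: nullable alternative(s) B → X; FOLLOW(B) = { $ }
  B → y e: FIRST \ {ε} = { 'y' } — disjoint from FOLLOW(B)
  B → X: FIRST \ {ε} = { 'y' } — this is the only nullable alternative, skip

X: nullable alternative(s) X → ε; FOLLOW(X) = { $, 'y' }
  X → y e A: FIRST \ {ε} = { 'y' } — overlaps FOLLOW(X) on { 'y' }: CONFLICT
  X → ε: FIRST \ {ε} = { } — this is the only nullable alternative, skip

So the grammar has 1 FIRST/FOLLOW conflict (marked CONFLICT above).

Answer: Yes. X → y e A with FOLLOW(X) on { 'y' }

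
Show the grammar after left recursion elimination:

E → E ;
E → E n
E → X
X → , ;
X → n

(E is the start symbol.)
E → X E'
E' → ; E'
E' → n E'
E' → ε
X → , ;
X → n

E is directly left-recursive. The standard transformation for
  A → A α₁ | ... | A α_m | β₁ | ... | β_n
is
  A  → β₁ A' | ... | β_n A'
  A' → α₁ A' | ... | α_m A' | ε

E → X becomes E → X E'
E → E ; becomes E' → ; E'
E → E n becomes E' → n E'
Add E' → ε

Productions for other non-terminals are unchanged:
  X → , ;
  X → n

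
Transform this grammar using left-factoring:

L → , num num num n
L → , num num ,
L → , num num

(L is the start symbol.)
L → , num num L'
L' → num n
L' → ,
L' → ε

Left-factoring transforms A → αβ₁ | αβ₂ into A → αA' and A' → β₁ | β₂
(α is the longest common prefix among the alternatives). Repeat until
no nonterminal has two alternatives with a common prefix.

Round 1: L has alternatives sharing prefix ', num num'. Introduce L': L → , num num L'
  Add: L' → num n
  Add: L' → ,
  Add: L' → ε

No remaining common prefixes — done.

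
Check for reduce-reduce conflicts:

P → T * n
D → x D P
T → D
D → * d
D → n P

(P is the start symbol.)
No reduce-reduce conflicts

Augment with P' → P and build the canonical LR(0) collection (I0 = CLOSURE({[P' → . P]}), then GOTO on every symbol after a dot until no new states appear). It has 13 states:
  I0: { [D → . * d], [D → . n P], [D → . x D P], [P → . T * n], [P' → . P], [T → . D] }  — shift
  I1: { [D → * . d] }  — shift
  I2: { [T → D .] }  — reduce
  I3: { [P' → P .] }  — accept
  I4: { [P → T . * n] }  — shift
  I5: { [D → . * d], [D → . n P], [D → . x D P], [D → n . P], [P → . T * n], [T → . D] }  — shift
  I6: { [D → . * d], [D → . n P], [D → . x D P], [D → x . D P] }  — shift
  I7: { [D → . * d], [D → . n P], [D → . x D P], [D → x D . P], [P → . T * n], [T → . D] }  — shift
  I8: { [D → x D P .] }  — reduce
  I9: { [D → n P .] }  — reduce
  I10: { [P → T * . n] }  — shift
  I11: { [P → T * n .] }  — reduce
  I12: { [D → * d .] }  — reduce

No state contains more than one complete item.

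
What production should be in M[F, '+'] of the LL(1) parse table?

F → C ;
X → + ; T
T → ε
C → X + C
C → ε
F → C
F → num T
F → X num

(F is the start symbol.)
To find M[F, '+'], we find productions for F where '+' is in the predict set (PREDICT(N → α) = (FIRST(α) \ {ε}) ∪ (FOLLOW(N) if α ⇒* ε)).

Relevant sets:
  FIRST(C) = { '+', ε }
  FIRST(X) = { '+' }
  FOLLOW(F) = { $ }

F → C ;: PREDICT = { '+', ';' }
  '+' is in predict set, so this production goes in M[F, '+']
F → C: PREDICT = { $, '+' }
  '+' is in predict set, so this production goes in M[F, '+']
F → num T: PREDICT = { 'num' }
F → X num: PREDICT = { '+' }
  '+' is in predict set, so this production goes in M[F, '+']

M[F, '+'] = F → C ;, F → C, F → X num  (a multiply-defined cell — the grammar is not LL(1))

Answer: F → C ;, F → C, F → X num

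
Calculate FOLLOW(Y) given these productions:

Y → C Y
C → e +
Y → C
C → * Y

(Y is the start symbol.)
To compute FOLLOW(Y), find every occurrence of Y on a right-hand side N → α Y β: add FIRST(β) \ {ε}, and if β is empty or nullable also add FOLLOW(N). Iterate to a fixed point.

Y is the start symbol, so $ ∈ FOLLOW(Y).
In Y → C Y: Y is at the end; this adds FOLLOW(Y) to itself — nothing new
In C → * Y: Y is at the end, add FOLLOW(C)

The FOLLOW sets referred to above (computed the same way, to a fixed point):
  FOLLOW(C) = { $, '*', 'e' }

Taking the union: FOLLOW(Y) = { $, '*', 'e' }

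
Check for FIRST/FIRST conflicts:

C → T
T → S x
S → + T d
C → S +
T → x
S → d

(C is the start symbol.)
Yes. C → T / C → S '+' on { '+', 'd' }

A FIRST/FIRST conflict occurs when two productions N → α and N → β for the same non-terminal have FIRST(α) ∩ FIRST(β) ≠ ∅ (with ε ∈ FIRST of a nullable right-hand side, so two nullable alternatives also conflict).

FIRST sets of the non-terminals at (or reachable through a nullable prefix from) the front of some alternative:
  FIRST(T) = { '+', 'd', 'x' }
  FIRST(S) = { '+', 'd' }

Productions for C:
  C → T: FIRST = { '+', 'd', 'x' }
  C → S +: FIRST = { '+', 'd' }
Productions for T:
  T → S x: FIRST = { '+', 'd' }
  T → x: FIRST = { 'x' }
Productions for S:
  S → + T d: FIRST = { '+' }
  S → d: FIRST = { 'd' }

Conflict for C: C → T and C → S +
  Overlap: { '+', 'd' }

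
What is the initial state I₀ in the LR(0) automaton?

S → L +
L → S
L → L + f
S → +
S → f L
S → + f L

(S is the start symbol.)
First, augment the grammar with S' → S
I₀ = CLOSURE({ [S' → . S] }):
  [S' → . S] has the dot before S: add [S → . L +], [S → . +], [S → . f L], [S → . + f L]
  [S → . L +] has the dot before L: add [L → . S], [L → . L + f]
No further items can be added.

I₀ = { [L → . L + f], [L → . S], [S → . + f L], [S → . +], [S → . L +], [S → . f L], [S' → . S] }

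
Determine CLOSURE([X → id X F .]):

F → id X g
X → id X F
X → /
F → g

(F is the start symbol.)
{ [X → id X F .] }

To compute CLOSURE, for each item [A → α.Bβ] where B is a non-terminal, add [B → .γ] for all productions B → γ; repeat for the newly added items until nothing changes.

Start with: [X → id X F .]
The dot is at the end, so nothing is added.

CLOSURE = { [X → id X F .] }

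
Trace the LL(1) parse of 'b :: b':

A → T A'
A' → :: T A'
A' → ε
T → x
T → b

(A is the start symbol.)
LL(1) parsing maintains a stack (initially the start symbol over $) and the input. At each step: if the stack top is a terminal, match it against the current input token; if it is a non-terminal N, replace it with the RHS of M[N, lookahead] (the unique production whose predict set contains the lookahead).

Stack is shown with the top on the left.

Stack      Input     Action
---------------------------
A $        b :: b $  output A → T A'
T A' $     b :: b $  output T → b
b A' $     b :: b $  match 'b'
A' $       :: b $    output A' → :: T A'
:: T A' $  :: b $    match '::'
T A' $     b $       output T → b
b A' $     b $       match 'b'
A' $       $         output A' → ε
$          $         accept

The string is accepted.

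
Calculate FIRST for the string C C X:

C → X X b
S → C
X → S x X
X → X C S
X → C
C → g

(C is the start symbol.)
FIRST sets of the non-terminals involved (from the grammar, by fixed-point iteration):
  FIRST(C) = { 'g' }

To compute FIRST(C C X), process the symbols left to right:
Symbol C is a non-terminal. Add FIRST(C) \ {ε} = { 'g' }
C is not nullable (ε ∉ FIRST(C)), so stop here.
FIRST(C C X) = { 'g' }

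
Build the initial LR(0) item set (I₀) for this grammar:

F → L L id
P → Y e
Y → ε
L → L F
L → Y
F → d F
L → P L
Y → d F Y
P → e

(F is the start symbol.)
First, augment the grammar with F' → F
I₀ = CLOSURE({ [F' → . F] }):
  [F' → . F] has the dot before F: add [F → . L L id], [F → . d F]
  [F → . L L id] has the dot before L: add [L → . L F], [L → . Y], [L → . P L]
  [L → . Y] has the dot before Y: add [Y → .], [Y → . d F Y]
  [L → . P L] has the dot before P: add [P → . Y e], [P → . e]
No further items can be added.

I₀ = { [F → . L L id], [F → . d F], [F' → . F], [L → . L F], [L → . P L], [L → . Y], [P → . Y e], [P → . e], [Y → . d F Y], [Y → .] }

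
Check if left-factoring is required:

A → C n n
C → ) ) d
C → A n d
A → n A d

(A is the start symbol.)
Left-factoring is needed when two productions for the same non-terminal
share a common prefix on the right-hand side.

Productions for A:
  A → C n n
  A → n A d
Productions for C:
  C → ) ) d
  C → A n d

No common prefixes found.

Answer: No, left-factoring is not needed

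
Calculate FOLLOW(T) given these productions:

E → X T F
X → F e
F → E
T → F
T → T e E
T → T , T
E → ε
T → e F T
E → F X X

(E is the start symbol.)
{ $, ',', 'e' }

In E → X T F: T is followed by F, add FIRST(F) \ {ε} = { 'e' }
  F is nullable, so also add FOLLOW(E)
In T → T e E: T is followed by e E, add FIRST(e E) \ {ε} = { 'e' }
In T → T , T: T is followed by ',' T, add FIRST(',' T) \ {ε} = { ',' }
In T → T , T: T is at the end; this adds FOLLOW(T) to itself — nothing new
In T → e F T: T is at the end; this adds FOLLOW(T) to itself — nothing new

The FOLLOW sets referred to above (computed the same way, to a fixed point):
  FOLLOW(E) = { $, ',', 'e' }

Taking the union: FOLLOW(T) = { $, ',', 'e' }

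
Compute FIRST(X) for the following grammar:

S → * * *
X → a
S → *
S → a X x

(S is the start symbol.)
{ 'a' }

To compute FIRST(X), examine every production with X on the left-hand side, reading each right-hand side left to right until a non-nullable symbol is reached.

From X → a:
  - a is a terminal: add 'a' and stop

Collecting: FIRST(X) = { 'a' }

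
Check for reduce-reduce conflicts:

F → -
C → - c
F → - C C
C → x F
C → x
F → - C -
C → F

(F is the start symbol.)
Yes — I8: [F → - .] vs [F → - C - .]

Augment with F' → F and build the canonical LR(0) collection (I0 = CLOSURE({[F' → . F]}), then GOTO on every symbol after a dot until no new states appear). It has 11 states:
  I0: { [F → . - C -], [F → . - C C], [F → . -], [F' → . F] }  — shift
  I1: { [C → . - c], [C → . F], [C → . x F], [C → . x], [F → - . C -], [F → - . C C], [F → - .], [F → . - C -], [F → . - C C], [F → . -] }  — shift, reduce
  I2: { [F' → F .] }  — accept
  I3: { [C → - . c], [C → . - c], [C → . F], [C → . x F], [C → . x], [F → - . C -], [F → - . C C], [F → - .], [F → . - C -], [F → . - C C], [F → . -] }  — shift, reduce
  I4: { [C → . - c], [C → . F], [C → . x F], [C → . x], [F → - C . -], [F → - C . C], [F → . - C -], [F → . - C C], [F → . -] }  — shift
  I5: { [C → F .] }  — reduce
  I6: { [C → x . F], [C → x .], [F → . - C -], [F → . - C C], [F → . -] }  — shift, reduce
  I7: { [C → x F .] }  — reduce
  I8: { [C → - . c], [C → . - c], [C → . F], [C → . x F], [C → . x], [F → - . C -], [F → - . C C], [F → - .], [F → - C - .], [F → . - C -], [F → . - C C], [F → . -] }  — shift, 2 reduces
  I9: { [F → - C C .] }  — reduce
  I10: { [C → - c .] }  — reduce

I8 contains complete items [F → - .], [F → - C - .] — reduce-reduce conflict.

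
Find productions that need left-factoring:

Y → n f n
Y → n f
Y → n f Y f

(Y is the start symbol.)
Left-factoring is needed when two productions for the same non-terminal
share a common prefix on the right-hand side.

Productions for Y:
  Y → n f n
  Y → n f
  Y → n f Y f

Found common prefix 'n f' in productions for Y

Answer: Yes, Y has productions with common prefix 'n f'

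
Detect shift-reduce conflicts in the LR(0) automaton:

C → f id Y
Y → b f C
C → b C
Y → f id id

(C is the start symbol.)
A shift-reduce conflict occurs when an LR(0) state has both:
  - a complete (reduce) item [A → α .] (dot at the end), and
  - a shift item [B → β . c γ] (dot before a terminal).

Augment with C' → C and build the canonical LR(0) collection (I0 = CLOSURE({[C' → . C]}), then GOTO on every symbol after a dot until no new states appear). It has 13 states:
  I0: { [C → . b C], [C → . f id Y], [C' → . C] }  — shift
  I1: { [C' → C .] }  — accept
  I2: { [C → . b C], [C → . f id Y], [C → b . C] }  — shift
  I3: { [C → f . id Y] }  — shift
  I4: { [C → f id . Y], [Y → . b f C], [Y → . f id id] }  — shift
  I5: { [C → f id Y .] }  — reduce
  I6: { [Y → b . f C] }  — shift
  I7: { [Y → f . id id] }  — shift
  I8: { [Y → f id . id] }  — shift
  I9: { [Y → f id id .] }  — reduce
  I10: { [C → . b C], [C → . f id Y], [Y → b f . C] }  — shift
  I11: { [Y → b f C .] }  — reduce
  I12: { [C → b C .] }  — reduce

No state contains both a complete item and a shift item.

Answer: No shift-reduce conflicts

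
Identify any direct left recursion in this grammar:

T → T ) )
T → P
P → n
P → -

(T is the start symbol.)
Yes, T is left-recursive

Direct left recursion occurs when N → N α for some non-terminal N (the right-hand side begins with the left-hand side itself).

T → T ) ): LEFT RECURSIVE (starts with T)
T → P: starts with P
P → n: starts with n
P → -: starts with '-'

The grammar has direct left recursion on: T.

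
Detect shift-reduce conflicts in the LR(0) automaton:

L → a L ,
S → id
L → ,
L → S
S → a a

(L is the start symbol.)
A shift-reduce conflict occurs when an LR(0) state has both:
  - a complete (reduce) item [A → α .] (dot at the end), and
  - a shift item [B → β . c γ] (dot before a terminal).

Augment with L' → L and build the canonical LR(0) collection (I0 = CLOSURE({[L' → . L]}), then GOTO on every symbol after a dot until no new states appear). It has 9 states:
  I0: { [L → . ,], [L → . S], [L → . a L ,], [L' → . L], [S → . a a], [S → . id] }  — shift
  I1: { [L → , .] }  — reduce
  I2: { [L' → L .] }  — accept
  I3: { [L → S .] }  — reduce
  I4: { [L → . ,], [L → . S], [L → . a L ,], [L → a . L ,], [S → . a a], [S → . id], [S → a . a] }  — shift
  I5: { [S → id .] }  — reduce
  I6: { [L → a L . ,] }  — shift
  I7: { [L → . ,], [L → . S], [L → . a L ,], [L → a . L ,], [S → . a a], [S → . id], [S → a . a], [S → a a .] }  — shift, reduce
  I8: { [L → a L , .] }  — reduce

I7 contains reduce item [S → a a .] and shift items [L → . ,], [L → . a L ,], [S → . a a], [S → a . a], [S → . id] — shift-reduce conflict.

Answer: Yes — I7: [S → a a .] vs [L → . ,]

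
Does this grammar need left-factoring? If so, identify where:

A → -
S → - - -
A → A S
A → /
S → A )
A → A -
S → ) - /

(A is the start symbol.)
Left-factoring is needed when two productions for the same non-terminal
share a common prefix on the right-hand side.

Productions for A:
  A → -
  A → A S
  A → /
  A → A -
Productions for S:
  S → - - -
  S → A )
  S → ) - /

Found common prefix 'A' in productions for A

Answer: Yes, A has productions with common prefix 'A'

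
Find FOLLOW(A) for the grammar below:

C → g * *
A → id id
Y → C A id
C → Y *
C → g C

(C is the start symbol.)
{ 'id' }

To compute FOLLOW(A), find every occurrence of A on a right-hand side N → α A β: add FIRST(β) \ {ε}, and if β is empty or nullable also add FOLLOW(N). Iterate to a fixed point.

In Y → C A id: A is followed by id, add FIRST(id) \ {ε} = { 'id' }

Taking the union: FOLLOW(A) = { 'id' }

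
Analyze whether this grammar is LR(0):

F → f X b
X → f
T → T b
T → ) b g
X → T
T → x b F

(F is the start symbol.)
A grammar is LR(0) if no state in the canonical LR(0) collection has:
  - both a shift item (dot before a terminal) and a complete item (shift-reduce conflict), or
  - two or more complete items (reduce-reduce conflict; the accept item [F' → F .] counts as a complete item here).

Augment with F' → F and build the canonical LR(0) collection (I0 = CLOSURE({[F' → . F]}), then GOTO on every symbol after a dot until no new states appear). It has 14 states:
  I0: { [F → . f X b], [F' → . F] }  — shift
  I1: { [F' → F .] }  — accept
  I2: { [F → f . X b], [T → . ) b g], [T → . T b], [T → . x b F], [X → . T], [X → . f] }  — shift
  I3: { [T → ) . b g] }  — shift
  I4: { [T → T . b], [X → T .] }  — shift, reduce
  I5: { [F → f X . b] }  — shift
  I6: { [X → f .] }  — reduce
  I7: { [T → x . b F] }  — shift
  I8: { [F → . f X b], [T → x b . F] }  — shift
  I9: { [T → x b F .] }  — reduce
  I10: { [F → f X b .] }  — reduce
  I11: { [T → T b .] }  — reduce
  I12: { [T → ) b . g] }  — shift
  I13: { [T → ) b g .] }  — reduce

Conflict in state I4:
  Shift-reduce conflict between [X → T .] and [T → T . b]
So the grammar is NOT LR(0).

Answer: No. Shift-reduce conflict between [X → T .] and [T → T . b]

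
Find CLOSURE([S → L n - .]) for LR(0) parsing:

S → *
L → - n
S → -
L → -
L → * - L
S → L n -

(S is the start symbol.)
{ [S → L n - .] }

To compute CLOSURE, for each item [A → α.Bβ] where B is a non-terminal, add [B → .γ] for all productions B → γ; repeat for the newly added items until nothing changes.

Start with: [S → L n - .]
The dot is at the end, so nothing is added.

CLOSURE = { [S → L n - .] }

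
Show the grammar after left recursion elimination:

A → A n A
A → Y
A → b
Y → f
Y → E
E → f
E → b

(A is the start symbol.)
A → Y A'
A → b A'
A' → n A A'
A' → ε
Y → f
Y → E
E → f
E → b

A is directly left-recursive. The standard transformation for
  A → A α₁ | ... | A α_m | β₁ | ... | β_n
is
  A  → β₁ A' | ... | β_n A'
  A' → α₁ A' | ... | α_m A' | ε

A → Y becomes A → Y A'
A → b becomes A → b A'
A → A n A becomes A' → n A A'
Add A' → ε

Productions for other non-terminals are unchanged:
  Y → f
  Y → E
  E → f
  E → b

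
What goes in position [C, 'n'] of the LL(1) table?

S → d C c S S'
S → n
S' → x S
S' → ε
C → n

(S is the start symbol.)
C → n

To find M[C, 'n'], we find productions for C where 'n' is in the predict set (PREDICT(N → α) = (FIRST(α) \ {ε}) ∪ (FOLLOW(N) if α ⇒* ε)).

C → n: PREDICT = { 'n' }
  'n' is in predict set, so this production goes in M[C, 'n']

M[C, 'n'] = C → n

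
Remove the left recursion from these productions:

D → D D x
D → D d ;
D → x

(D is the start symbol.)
D → x D'
D' → D x D'
D' → d ; D'
D' → ε

D is directly left-recursive. The standard transformation for
  A → A α₁ | ... | A α_m | β₁ | ... | β_n
is
  A  → β₁ A' | ... | β_n A'
  A' → α₁ A' | ... | α_m A' | ε

D → x becomes D → x D'
D → D D x becomes D' → D x D'
D → D d ; becomes D' → d ; D'
Add D' → ε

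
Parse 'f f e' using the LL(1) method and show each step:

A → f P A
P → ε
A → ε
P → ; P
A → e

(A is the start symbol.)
LL(1) parsing maintains a stack (initially the start symbol over $) and the input. At each step: if the stack top is a terminal, match it against the current input token; if it is a non-terminal N, replace it with the RHS of M[N, lookahead] (the unique production whose predict set contains the lookahead).

Stack is shown with the top on the left.

Stack    Input    Action
------------------------
A $      f f e $  output A → f P A
f P A $  f f e $  match 'f'
P A $    f e $    output P → ε
A $      f e $    output A → f P A
f P A $  f e $    match 'f'
P A $    e $      output P → ε
A $      e $      output A → e
e $      e $      match 'e'
$        $        accept

The string is accepted.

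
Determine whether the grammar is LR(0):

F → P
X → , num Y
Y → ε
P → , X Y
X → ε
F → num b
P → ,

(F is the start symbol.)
A grammar is LR(0) if no state in the canonical LR(0) collection has:
  - both a shift item (dot before a terminal) and a complete item (shift-reduce conflict), or
  - two or more complete items (reduce-reduce conflict; the accept item [F' → F .] counts as a complete item here).

Augment with F' → F and build the canonical LR(0) collection (I0 = CLOSURE({[F' → . F]}), then GOTO on every symbol after a dot until no new states appear). It has 11 states:
  I0: { [F → . P], [F → . num b], [F' → . F], [P → . , X Y], [P → . ,] }  — shift
  I1: { [P → , . X Y], [P → , .], [X → . , num Y], [X → .] }  — shift, 2 reduces
  I2: { [F' → F .] }  — accept
  I3: { [F → P .] }  — reduce
  I4: { [F → num . b] }  — shift
  I5: { [F → num b .] }  — reduce
  I6: { [X → , . num Y] }  — shift
  I7: { [P → , X . Y], [Y → .] }  — reduce
  I8: { [P → , X Y .] }  — reduce
  I9: { [X → , num . Y], [Y → .] }  — reduce
  I10: { [X → , num Y .] }  — reduce

Conflict in state I1:
  Shift-reduce conflict between [P → , .] and [X → . , num Y]
So the grammar is NOT LR(0).

Answer: No. Shift-reduce conflict between [P → , .] and [X → . , num Y]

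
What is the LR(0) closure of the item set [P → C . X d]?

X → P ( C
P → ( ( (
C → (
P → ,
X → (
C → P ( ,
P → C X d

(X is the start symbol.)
{ [C → . (], [C → . P ( ,], [P → . ( ( (], [P → . ,], [P → . C X d], [P → C . X d], [X → . (], [X → . P ( C] }

To compute CLOSURE, for each item [A → α.Bβ] where B is a non-terminal, add [B → .γ] for all productions B → γ; repeat for the newly added items until nothing changes.

Start with: [P → C . X d]
  [P → C . X d] has the dot before X: add [X → . P ( C], [X → . (]
  [X → . P ( C] has the dot before P: add [P → . ( ( (], [P → . ,], [P → . C X d]
  [P → . C X d] has the dot before C: add [C → . (], [C → . P ( ,]
No further items can be added.

CLOSURE = { [C → . (], [C → . P ( ,], [P → . ( ( (], [P → . ,], [P → . C X d], [P → C . X d], [X → . (], [X → . P ( C] }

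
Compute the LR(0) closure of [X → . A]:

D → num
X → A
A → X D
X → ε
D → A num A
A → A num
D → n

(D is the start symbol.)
{ [A → . A num], [A → . X D], [X → . A], [X → .] }

To compute CLOSURE, for each item [A → α.Bβ] where B is a non-terminal, add [B → .γ] for all productions B → γ; repeat for the newly added items until nothing changes.

Start with: [X → . A]
  [X → . A] has the dot before A: add [A → . X D], [A → . A num]
  [A → . X D] has the dot before X: add [X → .]
No further items can be added.

CLOSURE = { [A → . A num], [A → . X D], [X → . A], [X → .] }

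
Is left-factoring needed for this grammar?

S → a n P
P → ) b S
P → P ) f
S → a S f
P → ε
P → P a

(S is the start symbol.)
Yes, S has productions with common prefix 'a'; P has productions with common prefix 'P'

Left-factoring is needed when two productions for the same non-terminal
share a common prefix on the right-hand side.

Productions for S:
  S → a n P
  S → a S f
Productions for P:
  P → ) b S
  P → P ) f
  P → ε
  P → P a

Found common prefix 'a' in productions for S
Found common prefix 'P' in productions for P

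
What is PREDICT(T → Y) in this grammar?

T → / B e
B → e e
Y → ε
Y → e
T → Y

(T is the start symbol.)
{ $, 'e' }

PREDICT(T → Y) = (FIRST(RHS) \ {ε}) ∪ (FOLLOW(T) if ε ∈ FIRST(RHS), i.e. RHS ⇒* ε)
FIRST(Y) = { 'e', ε }
FIRST(Y) = { 'e', ε }
ε ∈ FIRST(Y) (the right-hand side is nullable), so add FOLLOW(T) = { $ }
PREDICT(T → Y) = { $, 'e' }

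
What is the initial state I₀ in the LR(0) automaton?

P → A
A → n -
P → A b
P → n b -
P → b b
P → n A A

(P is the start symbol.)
First, augment the grammar with P' → P
I₀ = CLOSURE({ [P' → . P] }):
  [P' → . P] has the dot before P: add [P → . A], [P → . A b], [P → . n b -], [P → . b b], [P → . n A A]
  [P → . A] has the dot before A: add [A → . n -]
No further items can be added.

I₀ = { [A → . n -], [P → . A b], [P → . A], [P → . b b], [P → . n A A], [P → . n b -], [P' → . P] }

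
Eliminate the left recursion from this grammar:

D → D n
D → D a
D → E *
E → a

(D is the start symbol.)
D → E * D'
D' → n D'
D' → a D'
D' → ε
E → a

D is directly left-recursive. The standard transformation for
  A → A α₁ | ... | A α_m | β₁ | ... | β_n
is
  A  → β₁ A' | ... | β_n A'
  A' → α₁ A' | ... | α_m A' | ε

D → E * becomes D → E * D'
D → D n becomes D' → n D'
D → D a becomes D' → a D'
Add D' → ε

Productions for other non-terminals are unchanged:
  E → a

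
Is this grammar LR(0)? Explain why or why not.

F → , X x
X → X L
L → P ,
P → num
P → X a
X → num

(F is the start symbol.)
No. Reduce-reduce conflict: [P → num .] and [X → num .]

Augment with F' → F and build the canonical LR(0) collection (I0 = CLOSURE({[F' → . F]}), then GOTO on every symbol after a dot until no new states appear). It has 12 states:
  I0: { [F → . , X x], [F' → . F] }  — shift
  I1: { [F → , . X x], [X → . X L], [X → . num] }  — shift
  I2: { [F' → F .] }  — accept
  I3: { [F → , X . x], [L → . P ,], [P → . X a], [P → . num], [X → . X L], [X → . num], [X → X . L] }  — shift
  I4: { [X → num .] }  — reduce
  I5: { [X → X L .] }  — reduce
  I6: { [L → P . ,] }  — shift
  I7: { [L → . P ,], [P → . X a], [P → . num], [P → X . a], [X → . X L], [X → . num], [X → X . L] }  — shift
  I8: { [P → num .], [X → num .] }  — 2 reduces
  I9: { [F → , X x .] }  — reduce
  I10: { [P → X a .] }  — reduce
  I11: { [L → P , .] }  — reduce

Conflict in state I8:
  Reduce-reduce conflict: [P → num .] and [X → num .]
So the grammar is NOT LR(0).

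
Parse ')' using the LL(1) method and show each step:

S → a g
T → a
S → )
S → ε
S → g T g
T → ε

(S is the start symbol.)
LL(1) parsing maintains a stack (initially the start symbol over $) and the input. At each step: if the stack top is a terminal, match it against the current input token; if it is a non-terminal N, replace it with the RHS of M[N, lookahead] (the unique production whose predict set contains the lookahead).

Stack is shown with the top on the left.

Stack  Input  Action
--------------------
S $    ) $    output S → )
) $    ) $    match ')'
$      $      accept

The string is accepted.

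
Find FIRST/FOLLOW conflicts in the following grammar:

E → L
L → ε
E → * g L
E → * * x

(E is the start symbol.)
No FIRST/FOLLOW conflicts.

A FIRST/FOLLOW conflict occurs when a non-terminal N has a nullable alternative N → β (β ⇒* ε) and another alternative N → α with FIRST(α) ∩ FOLLOW(N) ≠ ∅: on such a lookahead the parser cannot decide between expanding α and letting N vanish via β.

Nullable non-terminals: E, L.
FIRST sets used below: FIRST(L) = { ε }

E: nullable alternative(s) E → L; FOLLOW(E) = { $ }
  E → L: FIRST \ {ε} = { } — this is the only nullable alternative, skip
  E → * g L: FIRST \ {ε} = { '*' } — disjoint from FOLLOW(E)
  E → * * x: FIRST \ {ε} = { '*' } — disjoint from FOLLOW(E)
L has a nullable alternative but only one production, so nothing to check.

No FIRST/FOLLOW conflicts found.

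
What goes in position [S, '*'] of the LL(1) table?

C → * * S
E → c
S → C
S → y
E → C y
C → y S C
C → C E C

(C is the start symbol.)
S → C

To find M[S, '*'], we find productions for S where '*' is in the predict set (PREDICT(N → α) = (FIRST(α) \ {ε}) ∪ (FOLLOW(N) if α ⇒* ε)).

Relevant sets:
  FIRST(C) = { '*', 'y' }

S → C: PREDICT = { '*', 'y' }
  '*' is in predict set, so this production goes in M[S, '*']
S → y: PREDICT = { 'y' }

M[S, '*'] = S → C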